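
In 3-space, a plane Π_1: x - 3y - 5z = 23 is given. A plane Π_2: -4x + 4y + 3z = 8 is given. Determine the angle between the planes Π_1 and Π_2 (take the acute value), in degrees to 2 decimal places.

35.08

cos θ = |n₁·n₂| / (|n₁||n₂|) = |-31| / (√35 · √41).
θ = arccos(0.81834) ≈ 35.08°.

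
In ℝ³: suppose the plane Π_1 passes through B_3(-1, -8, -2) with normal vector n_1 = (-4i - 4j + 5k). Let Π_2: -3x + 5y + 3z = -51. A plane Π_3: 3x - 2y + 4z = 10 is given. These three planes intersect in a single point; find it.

(0, -9, -2)

Π_1: n_1·r = n_1·B_3 gives -4x - 4y + 5z = 26.
Solving the 3×3 linear system -4x - 4y + 5z = 26, -3x + 5y + 3z = -51, 3x - 2y + 4z = 10 (e.g. by elimination or Cramer's rule, determinant = -233) gives (0, -9, -2).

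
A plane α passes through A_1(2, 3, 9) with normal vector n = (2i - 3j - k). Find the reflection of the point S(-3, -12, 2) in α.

α: n·r = n·A_1 gives 2x - 3y - z = -14.
λ = (n·S − d)/|n|² = (28 − (-14))/14 = 3.
Reflection = S − 2λn = (-3, -12, 2) − 6·(2, -3, -1) = (-15, 6, 8).

(-15, 6, 8)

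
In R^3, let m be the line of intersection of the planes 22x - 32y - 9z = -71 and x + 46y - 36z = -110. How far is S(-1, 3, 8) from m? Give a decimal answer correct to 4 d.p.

3.8624

Direction of m: (22, -32, -9) × (1, 46, -36) = (1566, 783, 1044).
A point on m: solving the two plane equations with x = -8 gives (-8, -3, -1).
Taking (-8, -3, -1) on m with direction v = (1566, 783, 1044): w = S − (-8, -3, -1) = (7, 6, 9), and w × v = (-783, 6786, -3915).
Distance = |w × v| / |v| = √61990110 / √4155381 ≈ 3.8624.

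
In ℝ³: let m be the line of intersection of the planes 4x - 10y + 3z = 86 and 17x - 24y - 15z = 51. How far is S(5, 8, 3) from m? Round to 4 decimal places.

12.7943

Direction of m: (4, -10, 3) × (17, -24, -15) = (222, 111, 74).
A point on m: solving the two plane equations with x = -3 gives (-3, -8, 6).
Taking (-3, -8, 6) on m with direction v = (222, 111, 74): w = S − (-3, -8, 6) = (8, 16, -3), and w × v = (1517, -1258, -2664).
Distance = |w × v| / |v| = √10980749 / √67081 ≈ 12.7943.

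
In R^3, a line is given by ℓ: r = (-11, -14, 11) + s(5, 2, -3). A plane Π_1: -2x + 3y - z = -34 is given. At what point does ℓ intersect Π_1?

(4, -8, 2)

Substitute r = (-11, -14, 11) + t(5, 2, -3) into the plane: -31 + (-1)t = -34, so t = 3.
Intersection: (-11, -14, 11) + 3·(5, 2, -3) = (4, -8, 2).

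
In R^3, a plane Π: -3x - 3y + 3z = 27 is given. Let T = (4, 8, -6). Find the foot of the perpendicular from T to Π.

(-5, -1, 3)

Foot = T − λn with λ = (n·T − d)/|n|² = (-54 − 27)/27 = -3.
Foot = (4, 8, -6) − (-3)·(-3, -3, 3) = (-5, -1, 3).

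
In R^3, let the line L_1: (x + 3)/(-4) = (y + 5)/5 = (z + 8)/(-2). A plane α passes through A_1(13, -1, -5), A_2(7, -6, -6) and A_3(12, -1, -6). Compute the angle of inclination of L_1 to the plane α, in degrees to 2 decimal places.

L_1 has direction (-4, 5, -2) through (-3, -5, -8).
A_1A_2 = (-6, -5, -1), A_1A_3 = (-1, 0, -1); a normal to α is A_1A_2 × A_1A_3 = (5, -5, -5).
Using A_1: α has equation 5x - 5y - 5z = 95.
sin θ = |n·v| / (|n||v|) = |-35| / (√75 · √45) = 0.60246.
θ ≈ 37.05°.

37.05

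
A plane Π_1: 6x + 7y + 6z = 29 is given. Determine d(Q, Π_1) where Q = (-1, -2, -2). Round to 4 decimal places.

n·Q − d = (6)·(-1) + (7)·(-2) + (6)·(-2) − 29 = -61; |n| = √121.
Distance = |-61| / √121 = 61/√121 ≈ 5.5455.

5.5455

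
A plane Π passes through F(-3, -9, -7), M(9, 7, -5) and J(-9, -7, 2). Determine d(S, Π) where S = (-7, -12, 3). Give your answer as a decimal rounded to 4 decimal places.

FM = (12, 16, 2), FJ = (-6, 2, 9); a normal to Π is FM × FJ = (140, -120, 120).
Using F: Π has equation 140x - 120y + 120z = -180.
n·S − d = (140)·(-7) + (-120)·(-12) + (120)·(3) − (-180) = 1000; |n| = √48400.
Distance = |1000| / √48400 = 1000/√48400 ≈ 4.5455.

4.5455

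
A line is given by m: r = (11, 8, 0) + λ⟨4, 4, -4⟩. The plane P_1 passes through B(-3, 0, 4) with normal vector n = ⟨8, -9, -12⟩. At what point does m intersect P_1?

P_1: n·r = n·B gives 8x - 9y - 12z = -72.
Substitute r = (11, 8, 0) + t(4, 4, -4) into the plane: 16 + 44t = -72, so t = -2.
Intersection: (11, 8, 0) + (-2)·(4, 4, -4) = (3, 0, 8).

(3, 0, 8)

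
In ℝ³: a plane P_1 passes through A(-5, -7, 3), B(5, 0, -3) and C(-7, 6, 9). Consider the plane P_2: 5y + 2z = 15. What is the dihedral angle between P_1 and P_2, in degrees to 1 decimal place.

AB = (10, 7, -6), AC = (-2, 13, 6); a normal to P_1 is AB × AC = (120, -48, 144).
Using A: P_1 has equation 120x - 48y + 144z = 168.
cos θ = |n₁·n₂| / (|n₁||n₂|) = |48| / (√37440 · √29).
θ = arccos(0.04607) ≈ 87.4°.

87.4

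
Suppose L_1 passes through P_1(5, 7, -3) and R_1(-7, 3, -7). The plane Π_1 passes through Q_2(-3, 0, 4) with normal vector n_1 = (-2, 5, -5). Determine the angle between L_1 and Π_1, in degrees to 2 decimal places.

14.25

A direction vector for L_1 is R_1 − P_1 = (-12, -4, -4).
Π_1: n_1·r = n_1·Q_2 gives -2x + 5y - 5z = -14.
sin θ = |n·v| / (|n||v|) = |24| / (√54 · √176) = 0.24618.
θ ≈ 14.25°.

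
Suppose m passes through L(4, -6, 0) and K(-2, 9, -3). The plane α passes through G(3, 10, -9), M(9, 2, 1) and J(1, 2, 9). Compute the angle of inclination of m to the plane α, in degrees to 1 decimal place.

A direction vector for m is K − L = (-6, 15, -3).
GM = (6, -8, 10), GJ = (-2, -8, 18); a normal to α is GM × GJ = (-64, -128, -64).
Using G: α has equation -64x - 128y - 64z = -896.
sin θ = |n·v| / (|n||v|) = |-1344| / (√24576 · √270) = 0.52175.
θ ≈ 31.4°.

31.4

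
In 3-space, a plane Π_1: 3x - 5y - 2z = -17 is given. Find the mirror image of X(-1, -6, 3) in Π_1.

(-7, 4, 7)

λ = (n·X − d)/|n|² = (21 − (-17))/38 = 1.
Reflection = X − 2λn = (-1, -6, 3) − 2·(3, -5, -2) = (-7, 4, 7).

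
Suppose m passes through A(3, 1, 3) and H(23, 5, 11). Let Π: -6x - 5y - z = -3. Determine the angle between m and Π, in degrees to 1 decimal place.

A direction vector for m is H − A = (20, 4, 8).
sin θ = |n·v| / (|n||v|) = |-148| / (√62 · √480) = 0.85792.
θ ≈ 59.1°.

59.1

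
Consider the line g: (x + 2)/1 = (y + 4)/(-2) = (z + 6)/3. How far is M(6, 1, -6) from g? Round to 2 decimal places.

g has direction (1, -2, 3) through (-2, -4, -6).
Taking (-2, -4, -6) on g with direction v = (1, -2, 3): w = M − (-2, -4, -6) = (8, 5, 0), and w × v = (15, -24, -21).
Distance = |w × v| / |v| = √1242 / √14 ≈ 9.42.

9.42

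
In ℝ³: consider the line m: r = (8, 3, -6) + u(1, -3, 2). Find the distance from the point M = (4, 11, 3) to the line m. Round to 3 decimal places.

Taking (8, 3, -6) on m with direction v = (1, -3, 2): w = M − (8, 3, -6) = (-4, 8, 9), and w × v = (43, 17, 4).
Distance = |w × v| / |v| = √2154 / √14 ≈ 12.404.

12.404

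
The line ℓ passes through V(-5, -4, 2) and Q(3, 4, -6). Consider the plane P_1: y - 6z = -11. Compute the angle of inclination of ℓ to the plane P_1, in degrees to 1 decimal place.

A direction vector for ℓ is Q − V = (8, 8, -8).
sin θ = |n·v| / (|n||v|) = |56| / (√37 · √192) = 0.66441.
θ ≈ 41.6°.

41.6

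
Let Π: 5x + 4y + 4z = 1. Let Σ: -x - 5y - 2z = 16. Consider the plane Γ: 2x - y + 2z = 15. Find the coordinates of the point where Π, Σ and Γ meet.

(1, -5, 4)

Solving the 3×3 linear system 5x + 4y + 4z = 1, -x - 5y - 2z = 16, 2x - y + 2z = 15 (e.g. by elimination or Cramer's rule, determinant = -24) gives (1, -5, 4).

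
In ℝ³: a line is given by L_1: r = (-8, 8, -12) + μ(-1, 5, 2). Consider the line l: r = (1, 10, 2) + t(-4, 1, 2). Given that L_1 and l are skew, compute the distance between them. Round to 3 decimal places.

15.183

Common perpendicular direction n = (-1, 5, 2) × (-4, 1, 2) = (8, -6, 19).
With w = (1, 10, 2) − (-8, 8, -12) = (9, 2, 14), w · n = 326.
Distance = |w · n| / |n| = |326| / √461 ≈ 15.183.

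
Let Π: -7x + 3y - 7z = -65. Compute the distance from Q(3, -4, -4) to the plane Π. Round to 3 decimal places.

5.800

n·Q − d = (-7)·(3) + (3)·(-4) + (-7)·(-4) − (-65) = 60; |n| = √107.
Distance = |60| / √107 = 60/√107 ≈ 5.800.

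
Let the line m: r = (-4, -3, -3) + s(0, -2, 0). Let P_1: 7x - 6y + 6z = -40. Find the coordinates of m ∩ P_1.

Substitute r = (-4, -3, -3) + t(0, -2, 0) into the plane: -28 + 12t = -40, so t = -1.
Intersection: (-4, -3, -3) + (-1)·(0, -2, 0) = (-4, -1, -3).

(-4, -1, -3)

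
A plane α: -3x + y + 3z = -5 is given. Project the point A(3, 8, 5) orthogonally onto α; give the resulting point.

(6, 7, 2)

Foot = A − λn with λ = (n·A − d)/|n|² = (14 − (-5))/19 = 1.
Foot = (3, 8, 5) − 1·(-3, 1, 3) = (6, 7, 2).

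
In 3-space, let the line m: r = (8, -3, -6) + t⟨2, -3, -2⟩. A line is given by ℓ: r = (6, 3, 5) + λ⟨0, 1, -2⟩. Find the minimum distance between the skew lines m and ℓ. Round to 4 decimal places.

3.2733

Common perpendicular direction n = (2, -3, -2) × (0, 1, -2) = (8, 4, 2).
With w = (6, 3, 5) − (8, -3, -6) = (-2, 6, 11), w · n = 30.
Distance = |w · n| / |n| = |30| / √84 ≈ 3.2733.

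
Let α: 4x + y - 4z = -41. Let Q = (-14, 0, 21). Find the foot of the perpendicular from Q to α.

Foot = Q − λn with λ = (n·Q − d)/|n|² = (-140 − (-41))/33 = -3.
Foot = (-14, 0, 21) − (-3)·(4, 1, -4) = (-2, 3, 9).

(-2, 3, 9)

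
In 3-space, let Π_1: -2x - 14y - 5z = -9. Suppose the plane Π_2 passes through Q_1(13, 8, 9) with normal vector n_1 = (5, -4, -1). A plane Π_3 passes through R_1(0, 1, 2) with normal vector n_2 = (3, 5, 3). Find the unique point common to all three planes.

Π_2: n_1·r = n_1·Q_1 gives 5x - 4y - z = 24.
Π_3: n_2·r = n_2·R_1 gives 3x + 5y + 3z = 11.
Solving the 3×3 linear system -2x - 14y - 5z = -9, 5x - 4y - z = 24, 3x + 5y + 3z = 11 (e.g. by elimination or Cramer's rule, determinant = 81) gives (5, 1, -3).

(5, 1, -3)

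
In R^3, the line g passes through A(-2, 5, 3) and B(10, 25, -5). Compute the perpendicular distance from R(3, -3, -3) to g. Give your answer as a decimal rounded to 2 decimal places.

A direction vector for g is B − A = (12, 20, -8).
Taking (-2, 5, 3) on g with direction v = (12, 20, -8): w = R − (-2, 5, 3) = (5, -8, -6), and w × v = (184, -32, 196).
Distance = |w × v| / |v| = √73296 / √608 ≈ 10.98.

10.98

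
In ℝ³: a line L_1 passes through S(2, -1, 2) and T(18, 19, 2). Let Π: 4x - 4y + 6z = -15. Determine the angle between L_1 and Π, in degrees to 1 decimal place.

A direction vector for L_1 is T − S = (16, 20, 0).
sin θ = |n·v| / (|n||v|) = |-16| / (√68 · √656) = 0.07576.
θ ≈ 4.3°.

4.3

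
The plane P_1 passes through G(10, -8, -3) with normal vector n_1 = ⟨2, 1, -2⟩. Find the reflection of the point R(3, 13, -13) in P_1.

(-9, 7, -1)

P_1: n_1·r = n_1·G gives 2x + y - 2z = 18.
λ = (n·R − d)/|n|² = (45 − 18)/9 = 3.
Reflection = R − 2λn = (3, 13, -13) − 6·(2, 1, -2) = (-9, 7, -1).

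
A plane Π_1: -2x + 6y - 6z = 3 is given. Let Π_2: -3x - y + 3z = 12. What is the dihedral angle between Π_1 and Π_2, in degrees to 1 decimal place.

cos θ = |n₁·n₂| / (|n₁||n₂|) = |-18| / (√76 · √19).
θ = arccos(0.47368) ≈ 61.7°.

61.7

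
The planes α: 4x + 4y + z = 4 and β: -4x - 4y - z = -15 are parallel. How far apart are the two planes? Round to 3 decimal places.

Rescale β by 1/(-1): 4x + 4y + z = 15. Then distance = |4 − 15| / √33 ≈ 1.915.

1.915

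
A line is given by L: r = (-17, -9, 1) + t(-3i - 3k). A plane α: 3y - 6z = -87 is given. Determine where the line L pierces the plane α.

Substitute r = (-17, -9, 1) + t(-3, 0, -3) into the plane: -33 + 18t = -87, so t = -3.
Intersection: (-17, -9, 1) + (-3)·(-3, 0, -3) = (-8, -9, 10).

(-8, -9, 10)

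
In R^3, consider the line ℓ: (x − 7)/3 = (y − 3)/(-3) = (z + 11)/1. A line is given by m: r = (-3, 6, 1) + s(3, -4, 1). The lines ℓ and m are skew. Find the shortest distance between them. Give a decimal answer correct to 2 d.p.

ℓ has direction (3, -3, 1) through (7, 3, -11).
Common perpendicular direction n = (3, -3, 1) × (3, -4, 1) = (1, 0, -3).
With w = (-3, 6, 1) − (7, 3, -11) = (-10, 3, 12), w · n = -46.
Distance = |w · n| / |n| = |-46| / √10 ≈ 14.55.

14.55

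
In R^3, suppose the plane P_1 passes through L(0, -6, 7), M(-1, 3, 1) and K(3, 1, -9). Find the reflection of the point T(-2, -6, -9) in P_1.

(10, -2, -5)

LM = (-1, 9, -6), LK = (3, 7, -16); a normal to P_1 is LM × LK = (-102, -34, -34).
Using L: P_1 has equation -102x - 34y - 34z = -34.
λ = (n·T − d)/|n|² = (714 − (-34))/12716 = 1/17.
Reflection = T − 2λn = (-2, -6, -9) − (2/17)·(-102, -34, -34) = (10, -2, -5).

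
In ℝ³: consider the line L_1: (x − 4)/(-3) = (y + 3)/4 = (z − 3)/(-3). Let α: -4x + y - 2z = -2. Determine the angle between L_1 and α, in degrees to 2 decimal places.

55.42

L_1 has direction (-3, 4, -3) through (4, -3, 3).
sin θ = |n·v| / (|n||v|) = |22| / (√21 · √34) = 0.82333.
θ ≈ 55.42°.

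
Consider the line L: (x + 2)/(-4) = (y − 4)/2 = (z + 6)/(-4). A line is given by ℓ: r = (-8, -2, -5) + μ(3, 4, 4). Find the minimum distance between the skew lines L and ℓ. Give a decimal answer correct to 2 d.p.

L has direction (-4, 2, -4) through (-2, 4, -6).
Common perpendicular direction n = (-4, 2, -4) × (3, 4, 4) = (24, 4, -22).
With w = (-8, -2, -5) − (-2, 4, -6) = (-6, -6, 1), w · n = -190.
Distance = |w · n| / |n| = |-190| / √1076 ≈ 5.79.

5.79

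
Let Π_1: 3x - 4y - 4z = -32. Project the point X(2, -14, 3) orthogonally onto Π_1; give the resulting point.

(-4, -6, 11)

Foot = X − λn with λ = (n·X − d)/|n|² = (50 − (-32))/41 = 2.
Foot = (2, -14, 3) − 2·(3, -4, -4) = (-4, -6, 11).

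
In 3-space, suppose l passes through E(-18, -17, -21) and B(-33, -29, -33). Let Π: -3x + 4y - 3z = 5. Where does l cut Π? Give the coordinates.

(2, -1, -5)

A direction vector for l is B − E = (-15, -12, -12).
Substitute r = (-18, -17, -21) + t(-15, -12, -12) into the plane: 49 + 33t = 5, so t = -4/3.
Intersection: (-18, -17, -21) + (-4/3)·(-15, -12, -12) = (2, -1, -5).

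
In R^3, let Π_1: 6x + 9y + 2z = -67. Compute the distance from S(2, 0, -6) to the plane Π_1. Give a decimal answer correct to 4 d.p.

6.0909

n·S − d = (6)·(2) + (9)·(0) + (2)·(-6) − (-67) = 67; |n| = √121.
Distance = |67| / √121 = 67/√121 ≈ 6.0909.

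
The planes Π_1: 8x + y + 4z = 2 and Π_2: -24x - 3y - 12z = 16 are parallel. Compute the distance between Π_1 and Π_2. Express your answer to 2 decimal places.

Rescale Π_2 by 1/(-3): 8x + y + 4z = -16/3. Then distance = |2 − (-16/3)| / √81 ≈ 0.81.

0.81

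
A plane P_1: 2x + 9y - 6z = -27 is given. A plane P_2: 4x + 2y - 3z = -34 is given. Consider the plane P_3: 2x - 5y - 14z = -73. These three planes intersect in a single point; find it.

(-6, 1, 4)

Solving the 3×3 linear system 2x + 9y - 6z = -27, 4x + 2y - 3z = -34, 2x - 5y - 14z = -73 (e.g. by elimination or Cramer's rule, determinant = 508) gives (-6, 1, 4).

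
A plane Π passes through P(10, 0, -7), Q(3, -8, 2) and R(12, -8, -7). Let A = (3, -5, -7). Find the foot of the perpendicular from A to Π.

(7, -4, -3)

PQ = (-7, -8, 9), PR = (2, -8, 0); a normal to Π is PQ × PR = (72, 18, 72).
Using P: Π has equation 72x + 18y + 72z = 216.
Foot = A − λn with λ = (n·A − d)/|n|² = (-378 − 216)/10692 = -1/18.
Foot = (3, -5, -7) − (-1/18)·(72, 18, 72) = (7, -4, -3).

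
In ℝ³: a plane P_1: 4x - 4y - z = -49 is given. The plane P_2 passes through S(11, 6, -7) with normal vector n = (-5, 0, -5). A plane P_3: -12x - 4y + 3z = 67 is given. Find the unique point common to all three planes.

(-5, 5, 9)

P_2: n·r = n·S gives -5x - 5z = -20.
Solving the 3×3 linear system 4x - 4y - z = -49, -5x - 5z = -20, -12x - 4y + 3z = 67 (e.g. by elimination or Cramer's rule, determinant = -400) gives (-5, 5, 9).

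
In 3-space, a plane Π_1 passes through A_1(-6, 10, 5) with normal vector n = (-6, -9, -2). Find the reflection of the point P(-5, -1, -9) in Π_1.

Π_1: n·r = n·A_1 gives -6x - 9y - 2z = -64.
λ = (n·P − d)/|n|² = (57 − (-64))/121 = 1.
Reflection = P − 2λn = (-5, -1, -9) − 2·(-6, -9, -2) = (7, 17, -5).

(7, 17, -5)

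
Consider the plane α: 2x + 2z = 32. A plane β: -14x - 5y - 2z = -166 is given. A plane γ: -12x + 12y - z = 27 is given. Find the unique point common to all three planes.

Solving the 3×3 linear system 2x + 2z = 32, -14x - 5y - 2z = -166, -12x + 12y - z = 27 (e.g. by elimination or Cramer's rule, determinant = -398) gives (7, 10, 9).

(7, 10, 9)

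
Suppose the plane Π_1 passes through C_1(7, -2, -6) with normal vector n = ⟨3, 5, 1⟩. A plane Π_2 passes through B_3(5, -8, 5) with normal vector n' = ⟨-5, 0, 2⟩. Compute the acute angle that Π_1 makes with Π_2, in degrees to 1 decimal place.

Π_1: n·r = n·C_1 gives 3x + 5y + z = 5.
Π_2: n'·r = n'·B_3 gives -5x + 2z = -15.
cos θ = |n₁·n₂| / (|n₁||n₂|) = |-13| / (√35 · √29).
θ = arccos(0.40805) ≈ 65.9°.

65.9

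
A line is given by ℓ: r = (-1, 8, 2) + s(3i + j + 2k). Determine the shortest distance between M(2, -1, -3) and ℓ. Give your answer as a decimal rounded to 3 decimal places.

Taking (-1, 8, 2) on ℓ with direction v = (3, 1, 2): w = M − (-1, 8, 2) = (3, -9, -5), and w × v = (-13, -21, 30).
Distance = |w × v| / |v| = √1510 / √14 ≈ 10.385.

10.385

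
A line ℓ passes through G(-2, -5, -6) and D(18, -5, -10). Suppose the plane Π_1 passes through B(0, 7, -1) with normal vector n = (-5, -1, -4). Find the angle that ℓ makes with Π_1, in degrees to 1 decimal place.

39.5

A direction vector for ℓ is D − G = (20, 0, -4).
Π_1: n·r = n·B gives -5x - y - 4z = -3.
sin θ = |n·v| / (|n||v|) = |-84| / (√42 · √416) = 0.63549.
θ ≈ 39.5°.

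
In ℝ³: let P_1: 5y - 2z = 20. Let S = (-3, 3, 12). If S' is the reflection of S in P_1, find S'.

(-3, 13, 8)

λ = (n·S − d)/|n|² = (-9 − 20)/29 = -1.
Reflection = S − 2λn = (-3, 3, 12) − (-2)·(0, 5, -2) = (-3, 13, 8).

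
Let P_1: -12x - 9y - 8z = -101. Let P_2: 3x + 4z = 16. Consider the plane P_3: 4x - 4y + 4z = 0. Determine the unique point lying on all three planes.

Solving the 3×3 linear system -12x - 9y - 8z = -101, 3x + 4z = 16, 4x - 4y + 4z = 0 (e.g. by elimination or Cramer's rule, determinant = -132) gives (4, 5, 1).

(4, 5, 1)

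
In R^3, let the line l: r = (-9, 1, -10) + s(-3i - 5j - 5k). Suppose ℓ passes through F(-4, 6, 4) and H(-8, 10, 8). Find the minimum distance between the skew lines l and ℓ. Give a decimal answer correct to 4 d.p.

A direction vector for ℓ is H − F = (-4, 4, 4).
Common perpendicular direction n = (-3, -5, -5) × (-4, 4, 4) = (0, 32, -32).
With w = (-4, 6, 4) − (-9, 1, -10) = (5, 5, 14), w · n = -288.
Distance = |w · n| / |n| = |-288| / √2048 ≈ 6.3640.

6.3640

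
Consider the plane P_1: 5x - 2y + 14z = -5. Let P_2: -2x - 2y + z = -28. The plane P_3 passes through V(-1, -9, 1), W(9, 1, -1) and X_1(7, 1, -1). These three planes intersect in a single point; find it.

VW = (10, 10, -2), VX_1 = (8, 10, -2); a normal to P_3 is VW × VX_1 = (0, 4, 20).
Using V: P_3 has equation 4y + 20z = -16.
Solving the 3×3 linear system 5x - 2y + 14z = -5, -2x - 2y + z = -28, 4y + 20z = -16 (e.g. by elimination or Cramer's rule, determinant = -412) gives (7, 6, -2).

(7, 6, -2)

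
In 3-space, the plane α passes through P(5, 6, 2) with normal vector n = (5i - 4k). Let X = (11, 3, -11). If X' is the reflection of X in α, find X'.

(-9, 3, 5)

α: n·r = n·P gives 5x - 4z = 17.
λ = (n·X − d)/|n|² = (99 − 17)/41 = 2.
Reflection = X − 2λn = (11, 3, -11) − 4·(5, 0, -4) = (-9, 3, 5).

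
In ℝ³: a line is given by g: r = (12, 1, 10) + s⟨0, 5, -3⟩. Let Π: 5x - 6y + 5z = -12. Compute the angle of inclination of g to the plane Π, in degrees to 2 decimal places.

sin θ = |n·v| / (|n||v|) = |-45| / (√86 · √34) = 0.83219.
θ ≈ 56.32°.

56.32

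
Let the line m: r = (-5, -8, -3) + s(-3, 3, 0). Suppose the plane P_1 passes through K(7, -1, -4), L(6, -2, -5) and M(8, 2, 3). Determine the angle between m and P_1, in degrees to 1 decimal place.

70.9

KL = (-1, -1, -1), KM = (1, 3, 7); a normal to P_1 is KL × KM = (-4, 6, -2).
Using K: P_1 has equation -4x + 6y - 2z = -26.
sin θ = |n·v| / (|n||v|) = |30| / (√56 · √18) = 0.94491.
θ ≈ 70.9°.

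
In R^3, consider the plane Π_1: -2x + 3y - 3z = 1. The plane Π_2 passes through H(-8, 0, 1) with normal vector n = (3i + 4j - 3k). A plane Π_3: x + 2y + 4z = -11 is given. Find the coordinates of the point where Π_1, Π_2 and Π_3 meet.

Π_2: n·r = n·H gives 3x + 4y - 3z = -27.
Solving the 3×3 linear system -2x + 3y - 3z = 1, 3x + 4y - 3z = -27, x + 2y + 4z = -11 (e.g. by elimination or Cramer's rule, determinant = -95) gives (-5, -3, 0).

(-5, -3, 0)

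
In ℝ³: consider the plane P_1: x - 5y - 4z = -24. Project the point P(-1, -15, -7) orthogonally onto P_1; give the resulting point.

(-4, 0, 5)

Foot = P − λn with λ = (n·P − d)/|n|² = (102 − (-24))/42 = 3.
Foot = (-1, -15, -7) − 3·(1, -5, -4) = (-4, 0, 5).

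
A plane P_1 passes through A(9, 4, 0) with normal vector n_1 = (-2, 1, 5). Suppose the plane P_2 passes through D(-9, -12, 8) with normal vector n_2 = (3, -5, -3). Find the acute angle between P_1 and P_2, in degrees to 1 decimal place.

P_1: n_1·r = n_1·A gives -2x + y + 5z = -14.
P_2: n_2·r = n_2·D gives 3x - 5y - 3z = 9.
cos θ = |n₁·n₂| / (|n₁||n₂|) = |-26| / (√30 · √43).
θ = arccos(0.72390) ≈ 43.6°.

43.6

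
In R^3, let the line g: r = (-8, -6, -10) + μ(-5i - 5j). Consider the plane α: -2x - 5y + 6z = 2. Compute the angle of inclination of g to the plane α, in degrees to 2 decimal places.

sin θ = |n·v| / (|n||v|) = |35| / (√65 · √50) = 0.61394.
θ ≈ 37.87°.

37.87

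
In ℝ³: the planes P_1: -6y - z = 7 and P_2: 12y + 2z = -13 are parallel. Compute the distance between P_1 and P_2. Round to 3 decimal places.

0.082

Rescale P_2 by 1/(-2): -6y - z = 13/2. Then distance = |7 − (13/2)| / √37 ≈ 0.082.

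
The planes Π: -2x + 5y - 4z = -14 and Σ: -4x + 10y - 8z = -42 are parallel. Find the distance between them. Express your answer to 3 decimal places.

1.043

Rescale Σ by 1/2: -2x + 5y - 4z = -21. Then distance = |-14 − (-21)| / √45 ≈ 1.043.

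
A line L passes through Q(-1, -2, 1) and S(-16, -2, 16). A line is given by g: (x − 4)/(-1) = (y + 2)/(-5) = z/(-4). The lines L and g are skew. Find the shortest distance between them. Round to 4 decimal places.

2.3094

A direction vector for L is S − Q = (-15, 0, 15).
g has direction (-1, -5, -4) through (4, -2, 0).
Common perpendicular direction n = (-15, 0, 15) × (-1, -5, -4) = (75, -75, 75).
With w = (4, -2, 0) − (-1, -2, 1) = (5, 0, -1), w · n = 300.
Distance = |w · n| / |n| = |300| / √16875 ≈ 2.3094.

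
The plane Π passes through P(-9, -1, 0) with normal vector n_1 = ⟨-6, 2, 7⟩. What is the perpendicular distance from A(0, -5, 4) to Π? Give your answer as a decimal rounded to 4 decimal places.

Π: n_1·r = n_1·P gives -6x + 2y + 7z = 52.
n·A − d = (-6)·(0) + (2)·(-5) + (7)·(4) − 52 = -34; |n| = √89.
Distance = |-34| / √89 = 34/√89 ≈ 3.6040.

3.6040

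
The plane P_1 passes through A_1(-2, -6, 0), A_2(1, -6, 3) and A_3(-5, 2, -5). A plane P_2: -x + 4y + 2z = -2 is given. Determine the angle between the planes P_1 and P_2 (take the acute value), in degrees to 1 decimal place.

52.6

A_1A_2 = (3, 0, 3), A_1A_3 = (-3, 8, -5); a normal to P_1 is A_1A_2 × A_1A_3 = (-24, 6, 24).
Using A_1: P_1 has equation -24x + 6y + 24z = 12.
cos θ = |n₁·n₂| / (|n₁||n₂|) = |96| / (√1188 · √21).
θ = arccos(0.60779) ≈ 52.6°.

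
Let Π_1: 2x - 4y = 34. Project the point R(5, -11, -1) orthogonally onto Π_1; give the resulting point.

(3, -7, -1)

Foot = R − λn with λ = (n·R − d)/|n|² = (54 − 34)/20 = 1.
Foot = (5, -11, -1) − 1·(2, -4, 0) = (3, -7, -1).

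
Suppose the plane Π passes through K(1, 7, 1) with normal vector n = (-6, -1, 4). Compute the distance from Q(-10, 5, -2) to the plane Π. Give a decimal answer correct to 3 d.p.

7.692

Π: n·r = n·K gives -6x - y + 4z = -9.
n·Q − d = (-6)·(-10) + (-1)·(5) + (4)·(-2) − (-9) = 56; |n| = √53.
Distance = |56| / √53 = 56/√53 ≈ 7.692.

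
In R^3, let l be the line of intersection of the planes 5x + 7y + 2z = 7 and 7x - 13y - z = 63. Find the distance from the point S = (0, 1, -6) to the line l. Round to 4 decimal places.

6.1044

Direction of l: (5, 7, 2) × (7, -13, -1) = (19, 19, -114).
A point on l: solving the two plane equations with x = 4 gives (4, -3, 4).
Taking (4, -3, 4) on l with direction v = (19, 19, -114): w = S − (4, -3, 4) = (-4, 4, -10), and w × v = (-266, -646, -152).
Distance = |w × v| / |v| = √511176 / √13718 ≈ 6.1044.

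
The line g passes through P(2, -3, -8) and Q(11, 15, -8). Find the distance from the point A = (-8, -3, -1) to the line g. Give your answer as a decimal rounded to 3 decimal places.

A direction vector for g is Q − P = (9, 18, 0).
Taking (2, -3, -8) on g with direction v = (9, 18, 0): w = A − (2, -3, -8) = (-10, 0, 7), and w × v = (-126, 63, -180).
Distance = |w × v| / |v| = √52245 / √405 ≈ 11.358.

11.358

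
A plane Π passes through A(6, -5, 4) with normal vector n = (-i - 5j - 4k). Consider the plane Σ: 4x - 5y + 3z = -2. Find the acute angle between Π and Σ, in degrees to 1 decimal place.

78.7

Π: n·r = n·A gives -x - 5y - 4z = 3.
cos θ = |n₁·n₂| / (|n₁||n₂|) = |9| / (√42 · √50).
θ = arccos(0.19640) ≈ 78.7°.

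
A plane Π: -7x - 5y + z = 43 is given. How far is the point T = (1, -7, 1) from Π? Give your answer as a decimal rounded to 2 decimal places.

n·T − d = (-7)·(1) + (-5)·(-7) + (1)·(1) − 43 = -14; |n| = √75.
Distance = |-14| / √75 = 14/√75 ≈ 1.62.

1.62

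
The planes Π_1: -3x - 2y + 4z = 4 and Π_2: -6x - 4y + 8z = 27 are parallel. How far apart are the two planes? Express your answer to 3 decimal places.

Rescale Π_2 by 1/2: -3x - 2y + 4z = 27/2. Then distance = |4 − (27/2)| / √29 ≈ 1.764.

1.764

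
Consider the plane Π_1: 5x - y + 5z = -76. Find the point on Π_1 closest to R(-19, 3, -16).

Foot = R − λn with λ = (n·R − d)/|n|² = (-178 − (-76))/51 = -2.
Foot = (-19, 3, -16) − (-2)·(5, -1, 5) = (-9, 1, -6).

(-9, 1, -6)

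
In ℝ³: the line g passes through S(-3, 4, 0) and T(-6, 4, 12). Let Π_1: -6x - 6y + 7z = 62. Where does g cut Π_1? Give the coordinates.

A direction vector for g is T − S = (-3, 0, 12).
Substitute r = (-3, 4, 0) + t(-3, 0, 12) into the plane: -6 + 102t = 62, so t = 2/3.
Intersection: (-3, 4, 0) + (2/3)·(-3, 0, 12) = (-5, 4, 8).

(-5, 4, 8)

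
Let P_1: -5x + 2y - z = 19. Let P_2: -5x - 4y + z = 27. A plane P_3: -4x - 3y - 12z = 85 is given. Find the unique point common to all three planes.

(-4, -3, -5)

Solving the 3×3 linear system -5x + 2y - z = 19, -5x - 4y + z = 27, -4x - 3y - 12z = 85 (e.g. by elimination or Cramer's rule, determinant = -382) gives (-4, -3, -5).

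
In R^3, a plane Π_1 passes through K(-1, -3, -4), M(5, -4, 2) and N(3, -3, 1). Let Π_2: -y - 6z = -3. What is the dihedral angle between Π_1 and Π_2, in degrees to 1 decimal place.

KM = (6, -1, 6), KN = (4, 0, 5); a normal to Π_1 is KM × KN = (-5, -6, 4).
Using K: Π_1 has equation -5x - 6y + 4z = 7.
cos θ = |n₁·n₂| / (|n₁||n₂|) = |-18| / (√77 · √37).
θ = arccos(0.33723) ≈ 70.3°.

70.3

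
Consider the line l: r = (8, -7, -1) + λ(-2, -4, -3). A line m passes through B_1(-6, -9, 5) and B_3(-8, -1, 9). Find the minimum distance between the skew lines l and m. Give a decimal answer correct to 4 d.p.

9.8223

A direction vector for m is B_3 − B_1 = (-2, 8, 4).
Common perpendicular direction n = (-2, -4, -3) × (-2, 8, 4) = (8, 14, -24).
With w = (-6, -9, 5) − (8, -7, -1) = (-14, -2, 6), w · n = -284.
Distance = |w · n| / |n| = |-284| / √836 ≈ 9.8223.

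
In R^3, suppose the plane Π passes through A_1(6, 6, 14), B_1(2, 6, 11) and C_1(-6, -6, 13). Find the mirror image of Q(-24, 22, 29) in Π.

A_1B_1 = (-4, 0, -3), A_1C_1 = (-12, -12, -1); a normal to Π is A_1B_1 × A_1C_1 = (-36, 32, 48).
Using A_1: Π has equation -36x + 32y + 48z = 648.
λ = (n·Q − d)/|n|² = (2960 − 648)/4624 = 1/2.
Reflection = Q − 2λn = (-24, 22, 29) − 1·(-36, 32, 48) = (12, -10, -19).

(12, -10, -19)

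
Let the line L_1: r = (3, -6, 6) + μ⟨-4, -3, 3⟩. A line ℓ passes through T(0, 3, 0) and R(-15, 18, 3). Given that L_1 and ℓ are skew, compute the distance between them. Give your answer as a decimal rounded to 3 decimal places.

A direction vector for ℓ is R − T = (-15, 15, 3).
Common perpendicular direction n = (-4, -3, 3) × (-15, 15, 3) = (-54, -33, -105).
With w = (0, 3, 0) − (3, -6, 6) = (-3, 9, -6), w · n = 495.
Distance = |w · n| / |n| = |495| / √15030 ≈ 4.038.

4.038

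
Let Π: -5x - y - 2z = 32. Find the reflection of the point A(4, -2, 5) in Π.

λ = (n·A − d)/|n|² = (-28 − 32)/30 = -2.
Reflection = A − 2λn = (4, -2, 5) − (-4)·(-5, -1, -2) = (-16, -6, -3).

(-16, -6, -3)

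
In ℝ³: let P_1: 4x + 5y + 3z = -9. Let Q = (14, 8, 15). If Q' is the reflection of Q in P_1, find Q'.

(-10, -22, -3)

λ = (n·Q − d)/|n|² = (141 − (-9))/50 = 3.
Reflection = Q − 2λn = (14, 8, 15) − 6·(4, 5, 3) = (-10, -22, -3).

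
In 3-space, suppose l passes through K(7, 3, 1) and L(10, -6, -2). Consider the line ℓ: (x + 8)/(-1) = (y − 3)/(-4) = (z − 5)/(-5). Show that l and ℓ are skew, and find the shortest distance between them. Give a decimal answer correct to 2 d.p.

13.45

A direction vector for l is L − K = (3, -9, -3).
ℓ has direction (-1, -4, -5) through (-8, 3, 5).
Common perpendicular direction n = (3, -9, -3) × (-1, -4, -5) = (33, 18, -21).
With w = (-8, 3, 5) − (7, 3, 1) = (-15, 0, 4), w · n = -579.
Since n ≠ 0 the lines are not parallel, and w · n = -579 ≠ 0 so they do not intersect; hence they are skew.
Distance = |w · n| / |n| = |-579| / √1854 ≈ 13.45.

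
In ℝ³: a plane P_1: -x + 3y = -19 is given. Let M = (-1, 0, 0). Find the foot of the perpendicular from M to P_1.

Foot = M − λn with λ = (n·M − d)/|n|² = (1 − (-19))/10 = 2.
Foot = (-1, 0, 0) − 2·(-1, 3, 0) = (1, -6, 0).

(1, -6, 0)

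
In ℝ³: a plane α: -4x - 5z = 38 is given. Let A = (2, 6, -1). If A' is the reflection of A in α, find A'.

λ = (n·A − d)/|n|² = (-3 − 38)/41 = -1.
Reflection = A − 2λn = (2, 6, -1) − (-2)·(-4, 0, -5) = (-6, 6, -11).

(-6, 6, -11)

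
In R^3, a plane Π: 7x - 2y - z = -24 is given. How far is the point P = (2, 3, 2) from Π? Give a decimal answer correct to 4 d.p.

n·P − d = (7)·(2) + (-2)·(3) + (-1)·(2) − (-24) = 30; |n| = √54.
Distance = |30| / √54 = 30/√54 ≈ 4.0825.

4.0825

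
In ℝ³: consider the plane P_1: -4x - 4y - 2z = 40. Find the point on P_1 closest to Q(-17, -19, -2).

(-5, -7, 4)

Foot = Q − λn with λ = (n·Q − d)/|n|² = (148 − 40)/36 = 3.
Foot = (-17, -19, -2) − 3·(-4, -4, -2) = (-5, -7, 4).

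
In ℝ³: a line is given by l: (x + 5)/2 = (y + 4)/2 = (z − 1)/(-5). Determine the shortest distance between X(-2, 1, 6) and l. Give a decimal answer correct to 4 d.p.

l has direction (2, 2, -5) through (-5, -4, 1).
Taking (-5, -4, 1) on l with direction v = (2, 2, -5): w = X − (-5, -4, 1) = (3, 5, 5), and w × v = (-35, 25, -4).
Distance = |w × v| / |v| = √1866 / √33 ≈ 7.5197.

7.5197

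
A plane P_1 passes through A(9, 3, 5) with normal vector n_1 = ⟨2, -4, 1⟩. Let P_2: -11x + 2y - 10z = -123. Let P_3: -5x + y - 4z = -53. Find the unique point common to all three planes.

(7, 2, 5)

P_1: n_1·r = n_1·A gives 2x - 4y + z = 11.
Solving the 3×3 linear system 2x - 4y + z = 11, -11x + 2y - 10z = -123, -5x + y - 4z = -53 (e.g. by elimination or Cramer's rule, determinant = -21) gives (7, 2, 5).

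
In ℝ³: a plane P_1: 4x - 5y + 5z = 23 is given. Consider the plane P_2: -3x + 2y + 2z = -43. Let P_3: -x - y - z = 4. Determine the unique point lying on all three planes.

Solving the 3×3 linear system 4x - 5y + 5z = 23, -3x + 2y + 2z = -43, -x - y - z = 4 (e.g. by elimination or Cramer's rule, determinant = 50) gives (7, -5, -6).

(7, -5, -6)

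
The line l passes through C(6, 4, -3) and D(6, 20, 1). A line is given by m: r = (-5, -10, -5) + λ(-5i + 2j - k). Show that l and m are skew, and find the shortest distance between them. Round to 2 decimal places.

4.47

A direction vector for l is D − C = (0, 16, 4).
Common perpendicular direction n = (0, 16, 4) × (-5, 2, -1) = (-24, -20, 80).
With w = (-5, -10, -5) − (6, 4, -3) = (-11, -14, -2), w · n = 384.
Since n ≠ 0 the lines are not parallel, and w · n = 384 ≠ 0 so they do not intersect; hence they are skew.
Distance = |w · n| / |n| = |384| / √7376 ≈ 4.47.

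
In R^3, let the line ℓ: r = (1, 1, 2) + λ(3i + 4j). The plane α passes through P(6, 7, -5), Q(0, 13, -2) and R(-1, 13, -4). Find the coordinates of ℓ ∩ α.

PQ = (-6, 6, 3), PR = (-7, 6, 1); a normal to α is PQ × PR = (-12, -15, 6).
Using P: α has equation -12x - 15y + 6z = -207.
Substitute r = (1, 1, 2) + t(3, 4, 0) into the plane: -15 + (-96)t = -207, so t = 2.
Intersection: (1, 1, 2) + 2·(3, 4, 0) = (7, 9, 2).

(7, 9, 2)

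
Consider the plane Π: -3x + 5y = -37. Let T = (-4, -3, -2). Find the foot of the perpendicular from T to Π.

(-1, -8, -2)

Foot = T − λn with λ = (n·T − d)/|n|² = (-3 − (-37))/34 = 1.
Foot = (-4, -3, -2) − 1·(-3, 5, 0) = (-1, -8, -2).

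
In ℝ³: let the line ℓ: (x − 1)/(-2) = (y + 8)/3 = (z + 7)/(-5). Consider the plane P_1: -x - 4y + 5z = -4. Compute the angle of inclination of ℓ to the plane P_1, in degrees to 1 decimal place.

ℓ has direction (-2, 3, -5) through (1, -8, -7).
sin θ = |n·v| / (|n||v|) = |-35| / (√42 · √38) = 0.87610.
θ ≈ 61.2°.

61.2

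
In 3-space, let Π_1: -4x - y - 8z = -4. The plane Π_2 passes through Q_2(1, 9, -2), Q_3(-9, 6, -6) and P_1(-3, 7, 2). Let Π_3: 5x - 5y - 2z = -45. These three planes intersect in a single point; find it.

Q_2Q_3 = (-10, -3, -4), Q_2P_1 = (-4, -2, 4); a normal to Π_2 is Q_2Q_3 × Q_2P_1 = (-20, 56, 8).
Using Q_2: Π_2 has equation -20x + 56y + 8z = 468.
Solving the 3×3 linear system -4x - y - 8z = -4, -20x + 56y + 8z = 468, 5x - 5y - 2z = -45 (e.g. by elimination or Cramer's rule, determinant = 1728) gives (-1, 8, 0).

(-1, 8, 0)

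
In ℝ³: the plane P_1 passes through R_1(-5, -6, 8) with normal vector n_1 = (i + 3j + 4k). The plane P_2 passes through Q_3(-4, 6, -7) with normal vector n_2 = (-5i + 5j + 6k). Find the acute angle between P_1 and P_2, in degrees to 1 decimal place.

44.0

P_1: n_1·r = n_1·R_1 gives x + 3y + 4z = 9.
P_2: n_2·r = n_2·Q_3 gives -5x + 5y + 6z = 8.
cos θ = |n₁·n₂| / (|n₁||n₂|) = |34| / (√26 · √86).
θ = arccos(0.71902) ≈ 44.0°.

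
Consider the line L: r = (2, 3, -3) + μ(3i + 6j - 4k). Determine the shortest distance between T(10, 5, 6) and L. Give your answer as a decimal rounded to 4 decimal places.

Taking (2, 3, -3) on L with direction v = (3, 6, -4): w = T − (2, 3, -3) = (8, 2, 9), and w × v = (-62, 59, 42).
Distance = |w × v| / |v| = √9089 / √61 ≈ 12.2066.

12.2066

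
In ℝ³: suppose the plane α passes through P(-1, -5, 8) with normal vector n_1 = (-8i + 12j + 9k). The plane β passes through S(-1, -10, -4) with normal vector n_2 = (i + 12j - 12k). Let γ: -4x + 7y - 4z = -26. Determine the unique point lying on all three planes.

(-1, -2, 4)

α: n_1·r = n_1·P gives -8x + 12y + 9z = 20.
β: n_2·r = n_2·S gives x + 12y - 12z = -73.
Solving the 3×3 linear system -8x + 12y + 9z = 20, x + 12y - 12z = -73, -4x + 7y - 4z = -26 (e.g. by elimination or Cramer's rule, determinant = 831) gives (-1, -2, 4).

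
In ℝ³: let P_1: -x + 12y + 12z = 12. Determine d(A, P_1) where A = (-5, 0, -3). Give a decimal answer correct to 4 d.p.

2.5294

n·A − d = (-1)·(-5) + (12)·(0) + (12)·(-3) − 12 = -43; |n| = √289.
Distance = |-43| / √289 = 43/√289 ≈ 2.5294.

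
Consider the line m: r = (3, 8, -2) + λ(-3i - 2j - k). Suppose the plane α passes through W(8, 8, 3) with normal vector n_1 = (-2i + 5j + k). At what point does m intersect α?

α: n_1·r = n_1·W gives -2x + 5y + z = 27.
Substitute r = (3, 8, -2) + t(-3, -2, -1) into the plane: 32 + (-5)t = 27, so t = 1.
Intersection: (3, 8, -2) + 1·(-3, -2, -1) = (0, 6, -3).

(0, 6, -3)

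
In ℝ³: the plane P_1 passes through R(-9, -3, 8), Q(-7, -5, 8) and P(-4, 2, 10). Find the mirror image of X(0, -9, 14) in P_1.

RQ = (2, -2, 0), RP = (5, 5, 2); a normal to P_1 is RQ × RP = (-4, -4, 20).
Using R: P_1 has equation -4x - 4y + 20z = 208.
λ = (n·X − d)/|n|² = (316 − 208)/432 = 1/4.
Reflection = X − 2λn = (0, -9, 14) − (1/2)·(-4, -4, 20) = (2, -7, 4).

(2, -7, 4)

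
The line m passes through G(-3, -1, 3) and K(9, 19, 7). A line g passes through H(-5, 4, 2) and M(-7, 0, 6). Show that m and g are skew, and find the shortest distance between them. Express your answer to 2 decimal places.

4.16

A direction vector for m is K − G = (12, 20, 4).
A direction vector for g is M − H = (-2, -4, 4).
Common perpendicular direction n = (12, 20, 4) × (-2, -4, 4) = (96, -56, -8).
With w = (-5, 4, 2) − (-3, -1, 3) = (-2, 5, -1), w · n = -464.
Since n ≠ 0 the lines are not parallel, and w · n = -464 ≠ 0 so they do not intersect; hence they are skew.
Distance = |w · n| / |n| = |-464| / √12416 ≈ 4.16.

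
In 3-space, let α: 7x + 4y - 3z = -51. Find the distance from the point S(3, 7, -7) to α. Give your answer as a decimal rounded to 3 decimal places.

14.066

n·S − d = (7)·(3) + (4)·(7) + (-3)·(-7) − (-51) = 121; |n| = √74.
Distance = |121| / √74 = 121/√74 ≈ 14.066.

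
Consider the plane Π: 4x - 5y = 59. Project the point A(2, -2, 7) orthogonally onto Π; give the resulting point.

(6, -7, 7)

Foot = A − λn with λ = (n·A − d)/|n|² = (18 − 59)/41 = -1.
Foot = (2, -2, 7) − (-1)·(4, -5, 0) = (6, -7, 7).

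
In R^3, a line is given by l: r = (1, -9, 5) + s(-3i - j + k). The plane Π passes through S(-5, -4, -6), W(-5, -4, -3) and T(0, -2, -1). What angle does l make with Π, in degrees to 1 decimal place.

SW = (0, 0, 3), ST = (5, 2, 5); a normal to Π is SW × ST = (-6, 15, 0).
Using S: Π has equation -6x + 15y = -30.
sin θ = |n·v| / (|n||v|) = |3| / (√261 · √11) = 0.05599.
θ ≈ 3.2°.

3.2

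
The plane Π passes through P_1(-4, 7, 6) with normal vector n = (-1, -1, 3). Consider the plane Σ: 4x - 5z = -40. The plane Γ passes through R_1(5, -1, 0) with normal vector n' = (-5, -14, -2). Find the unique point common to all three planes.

(-5, 2, 4)

Π: n·r = n·P_1 gives -x - y + 3z = 15.
Γ: n'·r = n'·R_1 gives -5x - 14y - 2z = -11.
Solving the 3×3 linear system -x - y + 3z = 15, 4x - 5z = -40, -5x - 14y - 2z = -11 (e.g. by elimination or Cramer's rule, determinant = -131) gives (-5, 2, 4).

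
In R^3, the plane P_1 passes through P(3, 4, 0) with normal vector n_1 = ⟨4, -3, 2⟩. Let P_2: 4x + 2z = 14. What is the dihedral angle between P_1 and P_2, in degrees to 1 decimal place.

P_1: n_1·r = n_1·P gives 4x - 3y + 2z = 0.
cos θ = |n₁·n₂| / (|n₁||n₂|) = |20| / (√29 · √20).
θ = arccos(0.83045) ≈ 33.9°.

33.9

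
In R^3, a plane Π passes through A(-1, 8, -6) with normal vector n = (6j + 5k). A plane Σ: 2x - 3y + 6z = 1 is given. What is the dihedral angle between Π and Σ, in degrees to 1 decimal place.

77.3

Π: n·r = n·A gives 6y + 5z = 18.
cos θ = |n₁·n₂| / (|n₁||n₂|) = |12| / (√61 · √49).
θ = arccos(0.21949) ≈ 77.3°.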